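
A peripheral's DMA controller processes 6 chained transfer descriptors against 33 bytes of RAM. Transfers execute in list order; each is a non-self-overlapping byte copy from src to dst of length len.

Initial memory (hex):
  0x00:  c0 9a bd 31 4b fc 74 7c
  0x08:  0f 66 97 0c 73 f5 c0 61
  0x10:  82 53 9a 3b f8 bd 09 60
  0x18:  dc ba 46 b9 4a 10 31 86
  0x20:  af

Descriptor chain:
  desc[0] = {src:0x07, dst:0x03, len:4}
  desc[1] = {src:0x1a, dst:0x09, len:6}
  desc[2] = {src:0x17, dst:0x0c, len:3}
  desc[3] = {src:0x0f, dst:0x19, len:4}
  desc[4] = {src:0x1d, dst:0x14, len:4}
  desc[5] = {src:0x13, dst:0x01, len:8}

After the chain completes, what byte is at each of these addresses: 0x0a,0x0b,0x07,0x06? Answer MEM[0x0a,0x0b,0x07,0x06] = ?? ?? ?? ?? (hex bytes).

D0: mem[0x03..0x06] <- [7c 0f 66 97]
D1: mem[0x09..0x0e] <- [46 b9 4a 10 31 86]
D2: mem[0x0c..0x0e] <- [60 dc ba]
D3: mem[0x19..0x1c] <- [61 82 53 9a]
D4: mem[0x14..0x17] <- [10 31 86 af]
D5: mem[0x01..0x08] <- [3b 10 31 86 af dc 61 82]
query mem[0x0a]=0xb9, mem[0x0b]=0x4a, mem[0x07]=0x61, mem[0x06]=0xdc

MEM[0x0a,0x0b,0x07,0x06] = b9 4a 61 dc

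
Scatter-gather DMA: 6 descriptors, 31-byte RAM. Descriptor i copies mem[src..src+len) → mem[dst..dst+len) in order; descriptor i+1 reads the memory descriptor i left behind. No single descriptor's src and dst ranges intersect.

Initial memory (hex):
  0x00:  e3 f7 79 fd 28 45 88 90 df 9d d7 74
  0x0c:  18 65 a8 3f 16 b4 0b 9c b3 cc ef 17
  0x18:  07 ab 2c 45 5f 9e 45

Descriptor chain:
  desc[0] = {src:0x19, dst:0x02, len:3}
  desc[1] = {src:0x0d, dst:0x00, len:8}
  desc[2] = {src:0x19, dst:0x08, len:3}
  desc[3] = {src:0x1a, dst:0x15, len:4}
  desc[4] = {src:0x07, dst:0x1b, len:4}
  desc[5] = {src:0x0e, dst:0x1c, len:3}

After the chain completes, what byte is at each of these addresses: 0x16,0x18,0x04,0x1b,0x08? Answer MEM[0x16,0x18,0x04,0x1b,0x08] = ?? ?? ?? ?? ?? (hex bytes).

MEM[0x16,0x18,0x04,0x1b,0x08] = 45 9e b4 b3 ab

D0: mem[0x02..0x04] <- [ab 2c 45]
D1: mem[0x00..0x07] <- [65 a8 3f 16 b4 0b 9c b3]
D2: mem[0x08..0x0a] <- [ab 2c 45]
D3: mem[0x15..0x18] <- [2c 45 5f 9e]
D4: mem[0x1b..0x1e] <- [b3 ab 2c 45]
D5: mem[0x1c..0x1e] <- [a8 3f 16]
query mem[0x16]=0x45, mem[0x18]=0x9e, mem[0x04]=0xb4, mem[0x1b]=0xb3, mem[0x08]=0xab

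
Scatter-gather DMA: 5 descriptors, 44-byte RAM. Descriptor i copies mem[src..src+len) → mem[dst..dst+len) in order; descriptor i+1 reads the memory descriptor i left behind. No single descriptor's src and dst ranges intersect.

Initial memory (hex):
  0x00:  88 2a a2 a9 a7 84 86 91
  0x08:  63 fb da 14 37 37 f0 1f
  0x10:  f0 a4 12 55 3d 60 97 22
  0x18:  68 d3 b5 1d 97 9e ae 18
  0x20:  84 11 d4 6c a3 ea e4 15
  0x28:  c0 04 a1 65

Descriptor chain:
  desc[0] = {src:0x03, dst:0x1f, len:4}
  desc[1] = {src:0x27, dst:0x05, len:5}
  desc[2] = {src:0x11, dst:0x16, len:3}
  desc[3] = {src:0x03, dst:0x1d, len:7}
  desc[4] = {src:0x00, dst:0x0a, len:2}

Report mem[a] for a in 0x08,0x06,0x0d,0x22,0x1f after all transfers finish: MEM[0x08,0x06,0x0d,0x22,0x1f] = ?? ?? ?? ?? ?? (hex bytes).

#0 dst[0x1f+4] := {0xa9,0xa7,0x84,0x86}
#1 dst[0x05+5] := {0x15,0xc0,0x04,0xa1,0x65}
#2 dst[0x16+3] := {0xa4,0x12,0x55}
#3 dst[0x1d+7] := {0xa9,0xa7,0x15,0xc0,0x04,0xa1,0x65}
#4 dst[0x0a+2] := {0x88,0x2a}
query mem[0x08]=0xa1, mem[0x06]=0xc0, mem[0x0d]=0x37, mem[0x22]=0xa1, mem[0x1f]=0x15

MEM[0x08,0x06,0x0d,0x22,0x1f] = a1 c0 37 a1 15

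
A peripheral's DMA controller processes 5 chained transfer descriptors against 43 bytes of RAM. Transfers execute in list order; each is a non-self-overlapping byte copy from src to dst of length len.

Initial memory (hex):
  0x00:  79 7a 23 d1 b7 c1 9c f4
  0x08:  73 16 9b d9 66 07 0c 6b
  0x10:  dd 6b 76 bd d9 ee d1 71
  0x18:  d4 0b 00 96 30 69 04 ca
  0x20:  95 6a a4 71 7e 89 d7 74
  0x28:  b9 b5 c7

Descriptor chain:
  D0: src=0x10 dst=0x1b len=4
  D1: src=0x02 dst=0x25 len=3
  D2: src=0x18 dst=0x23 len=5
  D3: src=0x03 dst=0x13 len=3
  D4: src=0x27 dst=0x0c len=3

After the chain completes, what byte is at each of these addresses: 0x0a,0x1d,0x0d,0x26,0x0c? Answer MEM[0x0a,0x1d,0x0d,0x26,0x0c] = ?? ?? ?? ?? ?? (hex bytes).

MEM[0x0a,0x1d,0x0d,0x26,0x0c] = 9b 76 b9 dd 6b

[0] 0x10->0x1b len=4 : dd 6b 76 bd
[1] 0x02->0x25 len=3 : 23 d1 b7
[2] 0x18->0x23 len=5 : d4 0b 00 dd 6b
[3] 0x03->0x13 len=3 : d1 b7 c1
[4] 0x27->0x0c len=3 : 6b b9 b5
query mem[0x0a]=0x9b, mem[0x1d]=0x76, mem[0x0d]=0xb9, mem[0x26]=0xdd, mem[0x0c]=0x6b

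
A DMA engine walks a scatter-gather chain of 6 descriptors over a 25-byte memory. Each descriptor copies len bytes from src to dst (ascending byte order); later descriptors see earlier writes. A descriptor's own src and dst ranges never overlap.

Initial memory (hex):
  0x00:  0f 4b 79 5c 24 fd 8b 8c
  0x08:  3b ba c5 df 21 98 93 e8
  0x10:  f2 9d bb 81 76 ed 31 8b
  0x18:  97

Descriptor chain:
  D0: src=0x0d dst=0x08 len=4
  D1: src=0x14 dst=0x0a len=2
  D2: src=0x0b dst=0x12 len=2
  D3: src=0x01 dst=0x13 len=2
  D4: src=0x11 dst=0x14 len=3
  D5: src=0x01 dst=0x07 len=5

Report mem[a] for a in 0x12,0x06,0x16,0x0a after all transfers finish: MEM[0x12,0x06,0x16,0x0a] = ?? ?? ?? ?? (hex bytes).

[0] 0x0d->0x08 len=4 : 98 93 e8 f2
[1] 0x14->0x0a len=2 : 76 ed
[2] 0x0b->0x12 len=2 : ed 21
[3] 0x01->0x13 len=2 : 4b 79
[4] 0x11->0x14 len=3 : 9d ed 4b
[5] 0x01->0x07 len=5 : 4b 79 5c 24 fd
query mem[0x12]=0xed, mem[0x06]=0x8b, mem[0x16]=0x4b, mem[0x0a]=0x24

MEM[0x12,0x06,0x16,0x0a] = ed 8b 4b 24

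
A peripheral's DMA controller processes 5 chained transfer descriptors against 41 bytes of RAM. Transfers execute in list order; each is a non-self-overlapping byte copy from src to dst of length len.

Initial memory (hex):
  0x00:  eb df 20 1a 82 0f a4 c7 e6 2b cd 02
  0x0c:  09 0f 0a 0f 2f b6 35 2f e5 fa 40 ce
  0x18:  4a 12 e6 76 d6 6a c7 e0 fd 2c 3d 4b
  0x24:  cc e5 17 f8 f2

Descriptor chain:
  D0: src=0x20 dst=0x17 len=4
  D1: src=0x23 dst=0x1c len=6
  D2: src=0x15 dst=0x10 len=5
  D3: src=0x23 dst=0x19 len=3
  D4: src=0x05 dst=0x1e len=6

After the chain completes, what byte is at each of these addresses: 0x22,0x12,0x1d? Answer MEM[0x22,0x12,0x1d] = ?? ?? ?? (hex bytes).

MEM[0x22,0x12,0x1d] = 2b fd cc

[0] 0x20->0x17 len=4 : fd 2c 3d 4b
[1] 0x23->0x1c len=6 : 4b cc e5 17 f8 f2
[2] 0x15->0x10 len=5 : fa 40 fd 2c 3d
[3] 0x23->0x19 len=3 : 4b cc e5
[4] 0x05->0x1e len=6 : 0f a4 c7 e6 2b cd
query mem[0x22]=0x2b, mem[0x12]=0xfd, mem[0x1d]=0xcc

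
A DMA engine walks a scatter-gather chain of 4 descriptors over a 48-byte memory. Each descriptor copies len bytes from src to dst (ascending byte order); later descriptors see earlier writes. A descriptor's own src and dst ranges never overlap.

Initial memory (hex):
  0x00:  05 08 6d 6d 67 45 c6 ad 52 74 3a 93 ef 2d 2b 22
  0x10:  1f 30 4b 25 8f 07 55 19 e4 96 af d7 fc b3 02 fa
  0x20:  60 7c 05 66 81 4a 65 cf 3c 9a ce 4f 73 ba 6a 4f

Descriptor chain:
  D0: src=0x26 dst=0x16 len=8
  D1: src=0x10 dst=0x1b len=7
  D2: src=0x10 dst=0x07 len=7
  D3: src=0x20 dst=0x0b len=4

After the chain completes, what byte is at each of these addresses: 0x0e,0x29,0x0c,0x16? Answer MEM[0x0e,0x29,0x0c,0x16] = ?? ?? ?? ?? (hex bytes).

MEM[0x0e,0x29,0x0c,0x16] = 66 9a 65 65

[0] 0x26->0x16 len=8 : 65 cf 3c 9a ce 4f 73 ba
[1] 0x10->0x1b len=7 : 1f 30 4b 25 8f 07 65
[2] 0x10->0x07 len=7 : 1f 30 4b 25 8f 07 65
[3] 0x20->0x0b len=4 : 07 65 05 66
query mem[0x0e]=0x66, mem[0x29]=0x9a, mem[0x0c]=0x65, mem[0x16]=0x65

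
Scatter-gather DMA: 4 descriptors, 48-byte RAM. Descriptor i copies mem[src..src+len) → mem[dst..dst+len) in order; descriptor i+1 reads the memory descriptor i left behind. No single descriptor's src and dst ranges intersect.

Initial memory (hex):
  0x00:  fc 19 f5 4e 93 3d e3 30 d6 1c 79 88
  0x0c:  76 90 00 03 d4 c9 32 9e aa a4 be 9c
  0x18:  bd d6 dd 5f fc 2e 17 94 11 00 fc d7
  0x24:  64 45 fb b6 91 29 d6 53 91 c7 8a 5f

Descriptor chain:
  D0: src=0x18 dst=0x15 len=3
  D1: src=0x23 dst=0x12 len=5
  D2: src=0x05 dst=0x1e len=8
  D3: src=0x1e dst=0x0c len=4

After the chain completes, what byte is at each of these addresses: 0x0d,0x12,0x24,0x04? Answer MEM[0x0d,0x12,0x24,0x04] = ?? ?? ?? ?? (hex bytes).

[0] 0x18->0x15 len=3 : bd d6 dd
[1] 0x23->0x12 len=5 : d7 64 45 fb b6
[2] 0x05->0x1e len=8 : 3d e3 30 d6 1c 79 88 76
[3] 0x1e->0x0c len=4 : 3d e3 30 d6
query mem[0x0d]=0xe3, mem[0x12]=0xd7, mem[0x24]=0x88, mem[0x04]=0x93

MEM[0x0d,0x12,0x24,0x04] = e3 d7 88 93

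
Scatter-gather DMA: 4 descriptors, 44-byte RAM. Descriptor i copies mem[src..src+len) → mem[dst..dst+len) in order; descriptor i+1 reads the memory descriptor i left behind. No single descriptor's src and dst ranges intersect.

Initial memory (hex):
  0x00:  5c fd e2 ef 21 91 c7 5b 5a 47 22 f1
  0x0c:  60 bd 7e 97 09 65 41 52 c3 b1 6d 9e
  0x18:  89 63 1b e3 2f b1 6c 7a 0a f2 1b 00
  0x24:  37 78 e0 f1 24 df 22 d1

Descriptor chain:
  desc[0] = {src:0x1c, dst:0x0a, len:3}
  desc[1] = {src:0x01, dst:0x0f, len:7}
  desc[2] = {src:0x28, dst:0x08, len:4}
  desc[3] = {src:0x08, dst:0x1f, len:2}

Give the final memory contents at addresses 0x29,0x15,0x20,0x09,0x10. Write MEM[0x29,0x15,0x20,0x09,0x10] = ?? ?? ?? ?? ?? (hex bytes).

MEM[0x29,0x15,0x20,0x09,0x10] = df 5b df df e2

#0 dst[0x0a+3] := {0x2f,0xb1,0x6c}
#1 dst[0x0f+7] := {0xfd,0xe2,0xef,0x21,0x91,0xc7,0x5b}
#2 dst[0x08+4] := {0x24,0xdf,0x22,0xd1}
#3 dst[0x1f+2] := {0x24,0xdf}
query mem[0x29]=0xdf, mem[0x15]=0x5b, mem[0x20]=0xdf, mem[0x09]=0xdf, mem[0x10]=0xe2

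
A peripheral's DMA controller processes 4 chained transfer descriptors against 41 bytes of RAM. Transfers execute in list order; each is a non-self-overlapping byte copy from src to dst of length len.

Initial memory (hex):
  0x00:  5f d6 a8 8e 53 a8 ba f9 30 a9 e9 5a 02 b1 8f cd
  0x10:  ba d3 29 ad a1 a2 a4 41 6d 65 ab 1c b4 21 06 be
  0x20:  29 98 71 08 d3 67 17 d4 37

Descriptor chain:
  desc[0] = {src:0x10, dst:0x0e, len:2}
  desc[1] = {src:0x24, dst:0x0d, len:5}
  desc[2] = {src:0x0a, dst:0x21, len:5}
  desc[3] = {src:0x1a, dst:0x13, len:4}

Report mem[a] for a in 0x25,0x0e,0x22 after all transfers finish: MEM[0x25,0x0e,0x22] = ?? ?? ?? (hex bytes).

[0] 0x10->0x0e len=2 : ba d3
[1] 0x24->0x0d len=5 : d3 67 17 d4 37
[2] 0x0a->0x21 len=5 : e9 5a 02 d3 67
[3] 0x1a->0x13 len=4 : ab 1c b4 21
query mem[0x25]=0x67, mem[0x0e]=0x67, mem[0x22]=0x5a

MEM[0x25,0x0e,0x22] = 67 67 5a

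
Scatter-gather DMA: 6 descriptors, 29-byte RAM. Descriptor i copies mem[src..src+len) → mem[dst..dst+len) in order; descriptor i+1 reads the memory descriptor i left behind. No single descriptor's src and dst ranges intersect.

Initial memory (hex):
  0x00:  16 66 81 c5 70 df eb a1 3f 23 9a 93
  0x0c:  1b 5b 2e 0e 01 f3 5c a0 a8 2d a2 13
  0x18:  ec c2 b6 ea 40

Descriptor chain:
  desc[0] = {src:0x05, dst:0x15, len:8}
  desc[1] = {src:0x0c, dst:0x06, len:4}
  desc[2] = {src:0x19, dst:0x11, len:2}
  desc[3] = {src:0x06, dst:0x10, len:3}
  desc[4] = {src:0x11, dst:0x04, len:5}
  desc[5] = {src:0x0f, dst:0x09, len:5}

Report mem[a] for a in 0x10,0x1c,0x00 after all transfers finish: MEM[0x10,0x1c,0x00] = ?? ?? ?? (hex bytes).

D0: mem[0x15..0x1c] <- [df eb a1 3f 23 9a 93 1b]
D1: mem[0x06..0x09] <- [1b 5b 2e 0e]
D2: mem[0x11..0x12] <- [23 9a]
D3: mem[0x10..0x12] <- [1b 5b 2e]
D4: mem[0x04..0x08] <- [5b 2e a0 a8 df]
D5: mem[0x09..0x0d] <- [0e 1b 5b 2e a0]
query mem[0x10]=0x1b, mem[0x1c]=0x1b, mem[0x00]=0x16

MEM[0x10,0x1c,0x00] = 1b 1b 16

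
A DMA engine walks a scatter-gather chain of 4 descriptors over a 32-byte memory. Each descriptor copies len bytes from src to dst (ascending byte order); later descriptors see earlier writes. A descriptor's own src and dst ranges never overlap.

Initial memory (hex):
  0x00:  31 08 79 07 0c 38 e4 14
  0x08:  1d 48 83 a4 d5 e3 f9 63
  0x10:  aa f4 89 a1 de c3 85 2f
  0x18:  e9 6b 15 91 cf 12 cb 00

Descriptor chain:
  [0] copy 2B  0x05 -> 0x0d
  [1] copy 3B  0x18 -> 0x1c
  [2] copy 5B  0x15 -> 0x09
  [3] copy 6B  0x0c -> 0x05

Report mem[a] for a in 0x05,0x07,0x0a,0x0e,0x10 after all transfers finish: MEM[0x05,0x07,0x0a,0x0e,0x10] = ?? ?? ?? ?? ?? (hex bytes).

MEM[0x05,0x07,0x0a,0x0e,0x10] = e9 e4 f4 e4 aa

D0: mem[0x0d..0x0e] <- [38 e4]
D1: mem[0x1c..0x1e] <- [e9 6b 15]
D2: mem[0x09..0x0d] <- [c3 85 2f e9 6b]
D3: mem[0x05..0x0a] <- [e9 6b e4 63 aa f4]
query mem[0x05]=0xe9, mem[0x07]=0xe4, mem[0x0a]=0xf4, mem[0x0e]=0xe4, mem[0x10]=0xaa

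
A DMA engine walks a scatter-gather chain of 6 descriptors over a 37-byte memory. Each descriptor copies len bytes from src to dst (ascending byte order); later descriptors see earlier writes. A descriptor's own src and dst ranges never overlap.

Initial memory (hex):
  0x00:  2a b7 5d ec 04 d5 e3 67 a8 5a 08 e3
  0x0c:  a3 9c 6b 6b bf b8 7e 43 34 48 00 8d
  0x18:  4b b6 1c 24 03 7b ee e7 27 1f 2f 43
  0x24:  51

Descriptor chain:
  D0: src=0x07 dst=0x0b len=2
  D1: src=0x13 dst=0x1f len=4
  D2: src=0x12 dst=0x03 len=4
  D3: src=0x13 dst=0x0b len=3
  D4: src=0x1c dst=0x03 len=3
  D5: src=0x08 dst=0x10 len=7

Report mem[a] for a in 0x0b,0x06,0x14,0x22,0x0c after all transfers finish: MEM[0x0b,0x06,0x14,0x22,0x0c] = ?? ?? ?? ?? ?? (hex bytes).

MEM[0x0b,0x06,0x14,0x22,0x0c] = 43 48 34 00 34

D0: mem[0x0b..0x0c] <- [67 a8]
D1: mem[0x1f..0x22] <- [43 34 48 00]
D2: mem[0x03..0x06] <- [7e 43 34 48]
D3: mem[0x0b..0x0d] <- [43 34 48]
D4: mem[0x03..0x05] <- [03 7b ee]
D5: mem[0x10..0x16] <- [a8 5a 08 43 34 48 6b]
query mem[0x0b]=0x43, mem[0x06]=0x48, mem[0x14]=0x34, mem[0x22]=0x00, mem[0x0c]=0x34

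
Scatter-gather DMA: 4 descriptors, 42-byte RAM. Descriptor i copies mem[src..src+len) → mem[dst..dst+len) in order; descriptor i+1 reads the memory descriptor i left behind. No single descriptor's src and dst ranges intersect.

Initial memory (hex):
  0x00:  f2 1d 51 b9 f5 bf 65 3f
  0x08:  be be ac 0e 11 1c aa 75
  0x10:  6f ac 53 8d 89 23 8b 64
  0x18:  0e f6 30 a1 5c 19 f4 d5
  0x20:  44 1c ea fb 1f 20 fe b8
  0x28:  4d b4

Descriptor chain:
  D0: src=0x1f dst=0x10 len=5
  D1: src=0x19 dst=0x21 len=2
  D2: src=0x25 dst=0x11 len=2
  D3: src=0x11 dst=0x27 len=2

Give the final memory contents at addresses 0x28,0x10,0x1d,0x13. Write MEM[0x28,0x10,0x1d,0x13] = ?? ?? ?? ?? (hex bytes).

MEM[0x28,0x10,0x1d,0x13] = fe d5 19 ea

[0] 0x1f->0x10 len=5 : d5 44 1c ea fb
[1] 0x19->0x21 len=2 : f6 30
[2] 0x25->0x11 len=2 : 20 fe
[3] 0x11->0x27 len=2 : 20 fe
query mem[0x28]=0xfe, mem[0x10]=0xd5, mem[0x1d]=0x19, mem[0x13]=0xea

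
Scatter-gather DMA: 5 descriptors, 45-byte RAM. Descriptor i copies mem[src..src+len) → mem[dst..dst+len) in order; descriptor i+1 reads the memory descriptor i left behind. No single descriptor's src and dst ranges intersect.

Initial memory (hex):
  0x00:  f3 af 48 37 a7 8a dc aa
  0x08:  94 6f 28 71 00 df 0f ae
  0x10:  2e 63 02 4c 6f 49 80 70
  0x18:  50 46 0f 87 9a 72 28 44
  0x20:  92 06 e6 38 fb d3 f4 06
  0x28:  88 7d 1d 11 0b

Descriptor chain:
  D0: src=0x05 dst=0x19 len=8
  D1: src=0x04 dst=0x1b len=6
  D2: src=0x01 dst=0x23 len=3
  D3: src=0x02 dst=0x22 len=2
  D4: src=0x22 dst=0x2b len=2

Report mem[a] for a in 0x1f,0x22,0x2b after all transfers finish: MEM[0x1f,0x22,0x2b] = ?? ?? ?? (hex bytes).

MEM[0x1f,0x22,0x2b] = 94 48 48

#0 dst[0x19+8] := {0x8a,0xdc,0xaa,0x94,0x6f,0x28,0x71,0x00}
#1 dst[0x1b+6] := {0xa7,0x8a,0xdc,0xaa,0x94,0x6f}
#2 dst[0x23+3] := {0xaf,0x48,0x37}
#3 dst[0x22+2] := {0x48,0x37}
#4 dst[0x2b+2] := {0x48,0x37}
query mem[0x1f]=0x94, mem[0x22]=0x48, mem[0x2b]=0x48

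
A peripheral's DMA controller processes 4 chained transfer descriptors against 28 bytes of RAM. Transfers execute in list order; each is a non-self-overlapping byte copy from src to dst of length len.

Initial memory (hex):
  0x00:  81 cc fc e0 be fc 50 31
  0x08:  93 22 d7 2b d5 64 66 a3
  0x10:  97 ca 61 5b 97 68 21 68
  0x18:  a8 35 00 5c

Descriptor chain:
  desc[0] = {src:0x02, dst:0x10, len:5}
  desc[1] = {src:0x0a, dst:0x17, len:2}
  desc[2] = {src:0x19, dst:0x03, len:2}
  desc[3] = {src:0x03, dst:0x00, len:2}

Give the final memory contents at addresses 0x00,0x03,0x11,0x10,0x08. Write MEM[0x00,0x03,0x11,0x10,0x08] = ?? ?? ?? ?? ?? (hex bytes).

MEM[0x00,0x03,0x11,0x10,0x08] = 35 35 e0 fc 93

D0: mem[0x10..0x14] <- [fc e0 be fc 50]
D1: mem[0x17..0x18] <- [d7 2b]
D2: mem[0x03..0x04] <- [35 00]
D3: mem[0x00..0x01] <- [35 00]
query mem[0x00]=0x35, mem[0x03]=0x35, mem[0x11]=0xe0, mem[0x10]=0xfc, mem[0x08]=0x93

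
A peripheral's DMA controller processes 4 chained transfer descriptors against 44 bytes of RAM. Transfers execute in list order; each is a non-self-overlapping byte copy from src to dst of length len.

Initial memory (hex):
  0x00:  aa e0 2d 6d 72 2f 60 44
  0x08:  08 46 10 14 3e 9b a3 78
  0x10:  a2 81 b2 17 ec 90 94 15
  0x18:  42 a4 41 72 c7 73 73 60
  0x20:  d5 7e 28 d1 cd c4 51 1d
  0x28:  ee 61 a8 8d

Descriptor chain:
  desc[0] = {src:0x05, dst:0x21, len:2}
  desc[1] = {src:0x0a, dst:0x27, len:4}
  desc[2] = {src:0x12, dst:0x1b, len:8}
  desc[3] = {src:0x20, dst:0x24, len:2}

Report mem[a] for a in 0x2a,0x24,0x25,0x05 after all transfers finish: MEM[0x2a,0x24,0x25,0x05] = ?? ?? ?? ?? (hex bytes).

MEM[0x2a,0x24,0x25,0x05] = 9b 15 42 2f

  after D0: wrote 2B at 0x21 = 2f60
  after D1: wrote 4B at 0x27 = 10143e9b
  after D2: wrote 8B at 0x1b = b217ec90941542a4
  after D3: wrote 2B at 0x24 = 1542
query mem[0x2a]=0x9b, mem[0x24]=0x15, mem[0x25]=0x42, mem[0x05]=0x2f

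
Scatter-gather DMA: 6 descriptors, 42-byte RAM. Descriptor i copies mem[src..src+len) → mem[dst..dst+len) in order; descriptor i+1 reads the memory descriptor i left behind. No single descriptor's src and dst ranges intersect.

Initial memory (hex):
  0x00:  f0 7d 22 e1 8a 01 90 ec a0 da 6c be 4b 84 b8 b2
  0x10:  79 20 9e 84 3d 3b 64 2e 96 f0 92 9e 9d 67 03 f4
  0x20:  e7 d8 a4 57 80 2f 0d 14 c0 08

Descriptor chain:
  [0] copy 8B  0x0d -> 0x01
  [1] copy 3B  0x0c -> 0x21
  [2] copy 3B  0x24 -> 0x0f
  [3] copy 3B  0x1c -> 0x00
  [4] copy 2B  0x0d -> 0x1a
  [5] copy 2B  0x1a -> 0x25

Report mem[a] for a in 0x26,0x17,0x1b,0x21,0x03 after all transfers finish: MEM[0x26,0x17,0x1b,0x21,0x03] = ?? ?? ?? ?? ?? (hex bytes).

MEM[0x26,0x17,0x1b,0x21,0x03] = b8 2e b8 4b b2

  after D0: wrote 8B at 0x01 = 84b8b279209e843d
  after D1: wrote 3B at 0x21 = 4b84b8
  after D2: wrote 3B at 0x0f = 802f0d
  after D3: wrote 3B at 0x00 = 9d6703
  after D4: wrote 2B at 0x1a = 84b8
  after D5: wrote 2B at 0x25 = 84b8
query mem[0x26]=0xb8, mem[0x17]=0x2e, mem[0x1b]=0xb8, mem[0x21]=0x4b, mem[0x03]=0xb2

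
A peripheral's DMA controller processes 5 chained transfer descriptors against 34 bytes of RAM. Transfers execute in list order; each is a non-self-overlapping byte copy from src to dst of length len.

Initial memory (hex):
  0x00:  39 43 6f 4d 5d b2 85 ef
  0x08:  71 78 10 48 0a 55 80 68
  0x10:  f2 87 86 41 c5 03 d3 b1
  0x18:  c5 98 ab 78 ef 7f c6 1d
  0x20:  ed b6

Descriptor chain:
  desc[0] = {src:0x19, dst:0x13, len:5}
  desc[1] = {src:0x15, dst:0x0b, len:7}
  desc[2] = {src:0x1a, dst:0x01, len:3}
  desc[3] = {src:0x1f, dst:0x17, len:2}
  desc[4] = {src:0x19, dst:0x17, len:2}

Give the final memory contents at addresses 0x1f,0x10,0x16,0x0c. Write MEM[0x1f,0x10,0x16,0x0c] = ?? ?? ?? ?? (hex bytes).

#0 dst[0x13+5] := {0x98,0xab,0x78,0xef,0x7f}
#1 dst[0x0b+7] := {0x78,0xef,0x7f,0xc5,0x98,0xab,0x78}
#2 dst[0x01+3] := {0xab,0x78,0xef}
#3 dst[0x17+2] := {0x1d,0xed}
#4 dst[0x17+2] := {0x98,0xab}
query mem[0x1f]=0x1d, mem[0x10]=0xab, mem[0x16]=0xef, mem[0x0c]=0xef

MEM[0x1f,0x10,0x16,0x0c] = 1d ab ef ef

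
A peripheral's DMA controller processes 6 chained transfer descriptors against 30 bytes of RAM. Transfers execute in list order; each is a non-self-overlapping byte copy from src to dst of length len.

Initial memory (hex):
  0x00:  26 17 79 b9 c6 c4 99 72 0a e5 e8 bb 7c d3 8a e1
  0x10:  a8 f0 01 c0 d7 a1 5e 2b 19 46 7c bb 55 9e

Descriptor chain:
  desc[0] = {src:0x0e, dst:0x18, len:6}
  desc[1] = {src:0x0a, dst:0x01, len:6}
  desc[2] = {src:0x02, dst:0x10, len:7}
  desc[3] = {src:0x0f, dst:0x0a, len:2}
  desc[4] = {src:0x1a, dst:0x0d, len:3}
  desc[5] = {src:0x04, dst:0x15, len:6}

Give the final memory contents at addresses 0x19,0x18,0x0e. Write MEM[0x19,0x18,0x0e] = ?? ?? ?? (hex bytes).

MEM[0x19,0x18,0x0e] = 0a 72 f0

D0: mem[0x18..0x1d] <- [8a e1 a8 f0 01 c0]
D1: mem[0x01..0x06] <- [e8 bb 7c d3 8a e1]
D2: mem[0x10..0x16] <- [bb 7c d3 8a e1 72 0a]
D3: mem[0x0a..0x0b] <- [e1 bb]
D4: mem[0x0d..0x0f] <- [a8 f0 01]
D5: mem[0x15..0x1a] <- [d3 8a e1 72 0a e5]
query mem[0x19]=0x0a, mem[0x18]=0x72, mem[0x0e]=0xf0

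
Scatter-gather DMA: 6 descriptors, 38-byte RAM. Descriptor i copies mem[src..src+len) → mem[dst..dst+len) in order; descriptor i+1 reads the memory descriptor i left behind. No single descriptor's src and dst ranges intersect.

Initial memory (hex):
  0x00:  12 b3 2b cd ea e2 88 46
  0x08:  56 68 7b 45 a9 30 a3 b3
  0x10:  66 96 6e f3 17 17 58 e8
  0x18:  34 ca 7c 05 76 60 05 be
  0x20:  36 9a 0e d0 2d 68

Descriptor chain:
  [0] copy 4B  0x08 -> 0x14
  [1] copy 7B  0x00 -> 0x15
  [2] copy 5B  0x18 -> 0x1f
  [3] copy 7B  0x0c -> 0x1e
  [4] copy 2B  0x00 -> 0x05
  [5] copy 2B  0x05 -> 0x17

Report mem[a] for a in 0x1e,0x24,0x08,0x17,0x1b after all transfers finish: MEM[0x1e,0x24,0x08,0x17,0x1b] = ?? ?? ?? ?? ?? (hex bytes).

MEM[0x1e,0x24,0x08,0x17,0x1b] = a9 6e 56 12 88

[0] 0x08->0x14 len=4 : 56 68 7b 45
[1] 0x00->0x15 len=7 : 12 b3 2b cd ea e2 88
[2] 0x18->0x1f len=5 : cd ea e2 88 76
[3] 0x0c->0x1e len=7 : a9 30 a3 b3 66 96 6e
[4] 0x00->0x05 len=2 : 12 b3
[5] 0x05->0x17 len=2 : 12 b3
query mem[0x1e]=0xa9, mem[0x24]=0x6e, mem[0x08]=0x56, mem[0x17]=0x12, mem[0x1b]=0x88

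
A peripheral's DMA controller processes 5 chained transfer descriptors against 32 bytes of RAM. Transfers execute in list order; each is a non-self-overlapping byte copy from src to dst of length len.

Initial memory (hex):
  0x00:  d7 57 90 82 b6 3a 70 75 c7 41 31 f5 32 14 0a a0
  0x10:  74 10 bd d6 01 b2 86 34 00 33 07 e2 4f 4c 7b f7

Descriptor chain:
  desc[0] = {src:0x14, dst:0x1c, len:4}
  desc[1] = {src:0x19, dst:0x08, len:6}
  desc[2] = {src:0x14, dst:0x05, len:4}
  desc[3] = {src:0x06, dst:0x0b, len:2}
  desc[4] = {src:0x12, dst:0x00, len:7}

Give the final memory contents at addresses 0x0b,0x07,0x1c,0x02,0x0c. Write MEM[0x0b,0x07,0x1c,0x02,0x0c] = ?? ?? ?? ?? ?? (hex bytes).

MEM[0x0b,0x07,0x1c,0x02,0x0c] = b2 86 01 01 86

  after D0: wrote 4B at 0x1c = 01b28634
  after D1: wrote 6B at 0x08 = 3307e201b286
  after D2: wrote 4B at 0x05 = 01b28634
  after D3: wrote 2B at 0x0b = b286
  after D4: wrote 7B at 0x00 = bdd601b2863400
query mem[0x0b]=0xb2, mem[0x07]=0x86, mem[0x1c]=0x01, mem[0x02]=0x01, mem[0x0c]=0x86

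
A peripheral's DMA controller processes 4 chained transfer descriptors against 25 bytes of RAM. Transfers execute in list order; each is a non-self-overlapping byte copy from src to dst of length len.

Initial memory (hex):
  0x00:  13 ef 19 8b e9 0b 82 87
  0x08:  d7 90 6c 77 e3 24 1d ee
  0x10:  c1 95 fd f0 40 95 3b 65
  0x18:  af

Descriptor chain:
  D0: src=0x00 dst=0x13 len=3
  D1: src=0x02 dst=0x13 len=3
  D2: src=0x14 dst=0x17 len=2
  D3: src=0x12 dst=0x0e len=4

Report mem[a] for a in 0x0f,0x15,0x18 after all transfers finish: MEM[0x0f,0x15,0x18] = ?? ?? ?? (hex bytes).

MEM[0x0f,0x15,0x18] = 19 e9 e9

#0 dst[0x13+3] := {0x13,0xef,0x19}
#1 dst[0x13+3] := {0x19,0x8b,0xe9}
#2 dst[0x17+2] := {0x8b,0xe9}
#3 dst[0x0e+4] := {0xfd,0x19,0x8b,0xe9}
query mem[0x0f]=0x19, mem[0x15]=0xe9, mem[0x18]=0xe9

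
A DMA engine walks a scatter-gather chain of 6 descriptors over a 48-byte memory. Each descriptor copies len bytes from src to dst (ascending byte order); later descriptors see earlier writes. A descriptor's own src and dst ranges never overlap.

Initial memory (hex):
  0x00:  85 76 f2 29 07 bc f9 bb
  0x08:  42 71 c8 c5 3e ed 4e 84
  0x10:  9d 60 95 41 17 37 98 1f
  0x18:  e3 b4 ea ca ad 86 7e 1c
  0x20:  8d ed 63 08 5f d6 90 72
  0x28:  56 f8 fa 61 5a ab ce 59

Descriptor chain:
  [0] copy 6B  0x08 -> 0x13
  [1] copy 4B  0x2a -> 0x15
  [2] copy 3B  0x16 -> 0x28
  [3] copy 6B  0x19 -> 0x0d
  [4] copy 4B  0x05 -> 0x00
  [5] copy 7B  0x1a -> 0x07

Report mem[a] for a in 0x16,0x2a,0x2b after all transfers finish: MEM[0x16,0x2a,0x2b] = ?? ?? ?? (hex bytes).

[0] 0x08->0x13 len=6 : 42 71 c8 c5 3e ed
[1] 0x2a->0x15 len=4 : fa 61 5a ab
[2] 0x16->0x28 len=3 : 61 5a ab
[3] 0x19->0x0d len=6 : b4 ea ca ad 86 7e
[4] 0x05->0x00 len=4 : bc f9 bb 42
[5] 0x1a->0x07 len=7 : ea ca ad 86 7e 1c 8d
query mem[0x16]=0x61, mem[0x2a]=0xab, mem[0x2b]=0x61

MEM[0x16,0x2a,0x2b] = 61 ab 61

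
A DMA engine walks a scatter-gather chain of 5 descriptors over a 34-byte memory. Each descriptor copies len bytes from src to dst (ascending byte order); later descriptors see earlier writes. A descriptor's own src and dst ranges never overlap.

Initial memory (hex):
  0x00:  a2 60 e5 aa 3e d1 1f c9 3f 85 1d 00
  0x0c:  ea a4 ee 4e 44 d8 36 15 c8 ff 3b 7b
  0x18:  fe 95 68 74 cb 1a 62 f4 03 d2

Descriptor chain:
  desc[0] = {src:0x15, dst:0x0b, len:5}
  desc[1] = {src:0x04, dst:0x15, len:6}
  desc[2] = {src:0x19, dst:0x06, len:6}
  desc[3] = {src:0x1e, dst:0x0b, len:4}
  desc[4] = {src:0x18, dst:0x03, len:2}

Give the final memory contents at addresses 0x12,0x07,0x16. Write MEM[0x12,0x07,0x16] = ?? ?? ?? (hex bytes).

MEM[0x12,0x07,0x16] = 36 85 d1

[0] 0x15->0x0b len=5 : ff 3b 7b fe 95
[1] 0x04->0x15 len=6 : 3e d1 1f c9 3f 85
[2] 0x19->0x06 len=6 : 3f 85 74 cb 1a 62
[3] 0x1e->0x0b len=4 : 62 f4 03 d2
[4] 0x18->0x03 len=2 : c9 3f
query mem[0x12]=0x36, mem[0x07]=0x85, mem[0x16]=0xd1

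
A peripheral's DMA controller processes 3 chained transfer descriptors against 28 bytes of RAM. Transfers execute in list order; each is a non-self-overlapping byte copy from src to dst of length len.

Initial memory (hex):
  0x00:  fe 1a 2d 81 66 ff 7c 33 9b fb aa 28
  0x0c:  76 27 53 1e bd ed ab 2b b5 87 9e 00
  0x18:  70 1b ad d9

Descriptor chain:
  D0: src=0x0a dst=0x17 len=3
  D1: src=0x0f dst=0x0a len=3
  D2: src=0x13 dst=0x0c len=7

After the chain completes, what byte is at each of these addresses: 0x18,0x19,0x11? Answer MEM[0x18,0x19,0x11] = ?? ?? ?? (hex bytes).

MEM[0x18,0x19,0x11] = 28 76 28

#0 dst[0x17+3] := {0xaa,0x28,0x76}
#1 dst[0x0a+3] := {0x1e,0xbd,0xed}
#2 dst[0x0c+7] := {0x2b,0xb5,0x87,0x9e,0xaa,0x28,0x76}
query mem[0x18]=0x28, mem[0x19]=0x76, mem[0x11]=0x28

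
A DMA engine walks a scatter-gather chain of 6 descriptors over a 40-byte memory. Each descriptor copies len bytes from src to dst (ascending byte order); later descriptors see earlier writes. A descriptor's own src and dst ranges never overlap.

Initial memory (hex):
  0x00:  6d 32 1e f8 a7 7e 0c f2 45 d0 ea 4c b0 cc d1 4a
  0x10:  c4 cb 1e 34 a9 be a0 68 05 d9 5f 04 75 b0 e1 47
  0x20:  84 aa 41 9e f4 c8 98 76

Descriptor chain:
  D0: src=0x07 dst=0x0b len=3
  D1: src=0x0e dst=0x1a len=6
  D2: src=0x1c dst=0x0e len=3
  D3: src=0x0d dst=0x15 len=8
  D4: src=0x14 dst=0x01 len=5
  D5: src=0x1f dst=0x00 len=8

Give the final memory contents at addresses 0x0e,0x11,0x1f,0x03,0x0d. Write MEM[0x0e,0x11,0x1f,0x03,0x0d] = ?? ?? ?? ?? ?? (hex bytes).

D0: mem[0x0b..0x0d] <- [f2 45 d0]
D1: mem[0x1a..0x1f] <- [d1 4a c4 cb 1e 34]
D2: mem[0x0e..0x10] <- [c4 cb 1e]
D3: mem[0x15..0x1c] <- [d0 c4 cb 1e cb 1e 34 a9]
D4: mem[0x01..0x05] <- [a9 d0 c4 cb 1e]
D5: mem[0x00..0x07] <- [34 84 aa 41 9e f4 c8 98]
query mem[0x0e]=0xc4, mem[0x11]=0xcb, mem[0x1f]=0x34, mem[0x03]=0x41, mem[0x0d]=0xd0

MEM[0x0e,0x11,0x1f,0x03,0x0d] = c4 cb 34 41 d0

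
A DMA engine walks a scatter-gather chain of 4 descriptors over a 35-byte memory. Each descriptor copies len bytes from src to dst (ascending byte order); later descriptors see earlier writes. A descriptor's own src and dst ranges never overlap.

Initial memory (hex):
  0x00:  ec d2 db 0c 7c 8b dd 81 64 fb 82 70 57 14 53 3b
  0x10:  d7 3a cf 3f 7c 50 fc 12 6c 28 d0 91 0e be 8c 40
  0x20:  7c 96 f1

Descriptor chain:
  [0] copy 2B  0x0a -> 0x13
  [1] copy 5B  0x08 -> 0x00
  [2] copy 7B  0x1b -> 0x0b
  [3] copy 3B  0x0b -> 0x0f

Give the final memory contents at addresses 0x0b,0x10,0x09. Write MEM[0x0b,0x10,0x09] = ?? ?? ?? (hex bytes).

MEM[0x0b,0x10,0x09] = 91 0e fb

#0 dst[0x13+2] := {0x82,0x70}
#1 dst[0x00+5] := {0x64,0xfb,0x82,0x70,0x57}
#2 dst[0x0b+7] := {0x91,0x0e,0xbe,0x8c,0x40,0x7c,0x96}
#3 dst[0x0f+3] := {0x91,0x0e,0xbe}
query mem[0x0b]=0x91, mem[0x10]=0x0e, mem[0x09]=0xfb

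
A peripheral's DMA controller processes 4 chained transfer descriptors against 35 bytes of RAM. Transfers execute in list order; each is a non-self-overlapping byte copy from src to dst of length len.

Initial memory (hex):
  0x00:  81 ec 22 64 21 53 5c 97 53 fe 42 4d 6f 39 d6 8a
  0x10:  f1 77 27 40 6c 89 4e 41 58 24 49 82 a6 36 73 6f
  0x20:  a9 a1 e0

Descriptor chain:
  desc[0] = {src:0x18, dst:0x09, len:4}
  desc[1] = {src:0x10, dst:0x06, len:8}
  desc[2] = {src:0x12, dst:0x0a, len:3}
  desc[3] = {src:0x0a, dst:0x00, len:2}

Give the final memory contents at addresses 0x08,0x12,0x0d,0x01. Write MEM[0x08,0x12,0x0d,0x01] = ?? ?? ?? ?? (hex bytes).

  after D0: wrote 4B at 0x09 = 58244982
  after D1: wrote 8B at 0x06 = f17727406c894e41
  after D2: wrote 3B at 0x0a = 27406c
  after D3: wrote 2B at 0x00 = 2740
query mem[0x08]=0x27, mem[0x12]=0x27, mem[0x0d]=0x41, mem[0x01]=0x40

MEM[0x08,0x12,0x0d,0x01] = 27 27 41 40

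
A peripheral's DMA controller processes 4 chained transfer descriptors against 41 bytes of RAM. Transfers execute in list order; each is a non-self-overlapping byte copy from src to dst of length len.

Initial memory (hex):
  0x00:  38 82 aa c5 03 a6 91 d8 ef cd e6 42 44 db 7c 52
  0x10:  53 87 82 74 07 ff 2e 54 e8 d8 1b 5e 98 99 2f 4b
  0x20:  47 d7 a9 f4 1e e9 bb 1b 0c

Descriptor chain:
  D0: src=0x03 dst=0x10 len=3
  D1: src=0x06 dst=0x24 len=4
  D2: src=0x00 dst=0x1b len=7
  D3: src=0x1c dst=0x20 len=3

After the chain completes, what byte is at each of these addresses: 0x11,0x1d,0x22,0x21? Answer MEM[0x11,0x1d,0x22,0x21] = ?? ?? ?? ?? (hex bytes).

[0] 0x03->0x10 len=3 : c5 03 a6
[1] 0x06->0x24 len=4 : 91 d8 ef cd
[2] 0x00->0x1b len=7 : 38 82 aa c5 03 a6 91
[3] 0x1c->0x20 len=3 : 82 aa c5
query mem[0x11]=0x03, mem[0x1d]=0xaa, mem[0x22]=0xc5, mem[0x21]=0xaa

MEM[0x11,0x1d,0x22,0x21] = 03 aa c5 aa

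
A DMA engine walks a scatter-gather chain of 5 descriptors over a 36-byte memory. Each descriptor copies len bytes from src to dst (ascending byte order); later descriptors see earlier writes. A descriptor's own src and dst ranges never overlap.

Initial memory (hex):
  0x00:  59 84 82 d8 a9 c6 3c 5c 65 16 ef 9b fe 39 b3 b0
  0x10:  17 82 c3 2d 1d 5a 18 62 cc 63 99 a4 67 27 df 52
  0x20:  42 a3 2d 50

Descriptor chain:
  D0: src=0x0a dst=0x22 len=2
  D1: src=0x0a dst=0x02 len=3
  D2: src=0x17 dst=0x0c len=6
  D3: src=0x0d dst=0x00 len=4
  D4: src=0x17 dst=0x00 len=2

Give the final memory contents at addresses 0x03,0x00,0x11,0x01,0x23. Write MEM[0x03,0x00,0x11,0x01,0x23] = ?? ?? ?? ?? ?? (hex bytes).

MEM[0x03,0x00,0x11,0x01,0x23] = a4 62 67 cc 9b

D0: mem[0x22..0x23] <- [ef 9b]
D1: mem[0x02..0x04] <- [ef 9b fe]
D2: mem[0x0c..0x11] <- [62 cc 63 99 a4 67]
D3: mem[0x00..0x03] <- [cc 63 99 a4]
D4: mem[0x00..0x01] <- [62 cc]
query mem[0x03]=0xa4, mem[0x00]=0x62, mem[0x11]=0x67, mem[0x01]=0xcc, mem[0x23]=0x9b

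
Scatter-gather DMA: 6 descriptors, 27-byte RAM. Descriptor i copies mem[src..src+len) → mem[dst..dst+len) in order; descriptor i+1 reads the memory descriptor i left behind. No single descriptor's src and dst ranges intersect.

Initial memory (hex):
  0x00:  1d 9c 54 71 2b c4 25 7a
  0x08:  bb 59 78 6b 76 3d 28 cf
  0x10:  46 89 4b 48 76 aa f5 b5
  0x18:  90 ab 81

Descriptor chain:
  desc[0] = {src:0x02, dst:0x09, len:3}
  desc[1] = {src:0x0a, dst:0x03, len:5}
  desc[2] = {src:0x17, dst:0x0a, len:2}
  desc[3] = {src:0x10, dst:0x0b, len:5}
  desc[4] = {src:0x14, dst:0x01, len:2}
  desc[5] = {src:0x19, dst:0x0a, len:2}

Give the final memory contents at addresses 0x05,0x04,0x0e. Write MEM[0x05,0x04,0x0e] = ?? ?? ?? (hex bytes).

  after D0: wrote 3B at 0x09 = 54712b
  after D1: wrote 5B at 0x03 = 712b763d28
  after D2: wrote 2B at 0x0a = b590
  after D3: wrote 5B at 0x0b = 46894b4876
  after D4: wrote 2B at 0x01 = 76aa
  after D5: wrote 2B at 0x0a = ab81
query mem[0x05]=0x76, mem[0x04]=0x2b, mem[0x0e]=0x48

MEM[0x05,0x04,0x0e] = 76 2b 48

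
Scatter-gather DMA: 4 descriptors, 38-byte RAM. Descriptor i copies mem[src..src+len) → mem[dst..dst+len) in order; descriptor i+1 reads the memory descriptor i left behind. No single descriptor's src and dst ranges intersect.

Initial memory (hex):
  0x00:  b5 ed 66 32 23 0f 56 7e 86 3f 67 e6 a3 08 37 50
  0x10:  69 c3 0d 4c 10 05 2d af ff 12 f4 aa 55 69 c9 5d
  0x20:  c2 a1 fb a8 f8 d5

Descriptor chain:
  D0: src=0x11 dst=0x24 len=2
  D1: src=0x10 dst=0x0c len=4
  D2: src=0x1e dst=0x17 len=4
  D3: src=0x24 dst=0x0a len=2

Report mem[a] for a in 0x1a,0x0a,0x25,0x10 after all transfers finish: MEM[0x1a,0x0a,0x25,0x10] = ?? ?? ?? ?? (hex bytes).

  after D0: wrote 2B at 0x24 = c30d
  after D1: wrote 4B at 0x0c = 69c30d4c
  after D2: wrote 4B at 0x17 = c95dc2a1
  after D3: wrote 2B at 0x0a = c30d
query mem[0x1a]=0xa1, mem[0x0a]=0xc3, mem[0x25]=0x0d, mem[0x10]=0x69

MEM[0x1a,0x0a,0x25,0x10] = a1 c3 0d 69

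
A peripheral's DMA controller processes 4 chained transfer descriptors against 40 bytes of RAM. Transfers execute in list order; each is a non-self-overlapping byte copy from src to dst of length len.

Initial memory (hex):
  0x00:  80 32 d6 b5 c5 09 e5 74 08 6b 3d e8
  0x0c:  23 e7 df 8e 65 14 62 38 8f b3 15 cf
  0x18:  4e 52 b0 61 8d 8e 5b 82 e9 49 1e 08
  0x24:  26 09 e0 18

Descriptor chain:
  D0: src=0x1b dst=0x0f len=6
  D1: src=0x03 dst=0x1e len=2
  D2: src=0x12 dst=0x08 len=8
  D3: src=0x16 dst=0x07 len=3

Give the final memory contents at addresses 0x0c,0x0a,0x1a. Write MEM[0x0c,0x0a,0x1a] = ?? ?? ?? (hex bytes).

MEM[0x0c,0x0a,0x1a] = 15 e9 b0

#0 dst[0x0f+6] := {0x61,0x8d,0x8e,0x5b,0x82,0xe9}
#1 dst[0x1e+2] := {0xb5,0xc5}
#2 dst[0x08+8] := {0x5b,0x82,0xe9,0xb3,0x15,0xcf,0x4e,0x52}
#3 dst[0x07+3] := {0x15,0xcf,0x4e}
query mem[0x0c]=0x15, mem[0x0a]=0xe9, mem[0x1a]=0xb0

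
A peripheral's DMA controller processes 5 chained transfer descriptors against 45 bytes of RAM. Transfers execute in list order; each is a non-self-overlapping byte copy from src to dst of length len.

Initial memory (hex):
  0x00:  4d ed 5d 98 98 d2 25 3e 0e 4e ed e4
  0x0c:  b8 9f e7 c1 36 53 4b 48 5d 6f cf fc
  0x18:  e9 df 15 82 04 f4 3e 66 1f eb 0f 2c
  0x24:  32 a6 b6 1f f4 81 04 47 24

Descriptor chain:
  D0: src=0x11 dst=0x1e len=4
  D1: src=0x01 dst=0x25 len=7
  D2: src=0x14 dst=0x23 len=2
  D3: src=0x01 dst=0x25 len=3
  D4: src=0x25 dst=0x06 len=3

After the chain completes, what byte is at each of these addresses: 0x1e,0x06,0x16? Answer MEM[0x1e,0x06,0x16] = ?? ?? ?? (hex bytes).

  after D0: wrote 4B at 0x1e = 534b485d
  after D1: wrote 7B at 0x25 = ed5d9898d2253e
  after D2: wrote 2B at 0x23 = 5d6f
  after D3: wrote 3B at 0x25 = ed5d98
  after D4: wrote 3B at 0x06 = ed5d98
query mem[0x1e]=0x53, mem[0x06]=0xed, mem[0x16]=0xcf

MEM[0x1e,0x06,0x16] = 53 ed cf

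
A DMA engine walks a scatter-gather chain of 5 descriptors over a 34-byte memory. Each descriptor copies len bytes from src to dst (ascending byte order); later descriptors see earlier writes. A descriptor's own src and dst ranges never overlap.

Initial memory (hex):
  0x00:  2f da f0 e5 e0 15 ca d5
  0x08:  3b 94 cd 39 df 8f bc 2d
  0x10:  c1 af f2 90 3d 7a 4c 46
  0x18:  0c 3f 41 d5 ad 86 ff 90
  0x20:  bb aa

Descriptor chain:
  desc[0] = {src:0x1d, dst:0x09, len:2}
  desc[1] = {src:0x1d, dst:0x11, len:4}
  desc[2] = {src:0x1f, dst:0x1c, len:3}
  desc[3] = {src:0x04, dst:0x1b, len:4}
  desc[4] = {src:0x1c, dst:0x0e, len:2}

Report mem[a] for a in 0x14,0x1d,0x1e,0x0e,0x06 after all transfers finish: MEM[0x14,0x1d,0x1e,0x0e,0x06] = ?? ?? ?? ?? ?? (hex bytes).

MEM[0x14,0x1d,0x1e,0x0e,0x06] = bb ca d5 15 ca

  after D0: wrote 2B at 0x09 = 86ff
  after D1: wrote 4B at 0x11 = 86ff90bb
  after D2: wrote 3B at 0x1c = 90bbaa
  after D3: wrote 4B at 0x1b = e015cad5
  after D4: wrote 2B at 0x0e = 15ca
query mem[0x14]=0xbb, mem[0x1d]=0xca, mem[0x1e]=0xd5, mem[0x0e]=0x15, mem[0x06]=0xca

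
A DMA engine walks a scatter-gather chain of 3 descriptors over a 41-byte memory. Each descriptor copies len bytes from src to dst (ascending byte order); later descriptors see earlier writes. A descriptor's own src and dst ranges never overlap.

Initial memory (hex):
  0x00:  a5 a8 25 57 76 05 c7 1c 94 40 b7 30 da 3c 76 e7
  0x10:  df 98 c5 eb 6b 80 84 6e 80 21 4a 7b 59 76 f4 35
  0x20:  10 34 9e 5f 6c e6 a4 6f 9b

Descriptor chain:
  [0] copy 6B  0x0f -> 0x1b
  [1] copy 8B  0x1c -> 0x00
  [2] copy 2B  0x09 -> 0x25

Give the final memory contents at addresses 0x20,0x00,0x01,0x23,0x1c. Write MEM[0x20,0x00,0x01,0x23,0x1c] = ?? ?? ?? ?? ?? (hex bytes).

MEM[0x20,0x00,0x01,0x23,0x1c] = 6b df 98 5f df

  after D0: wrote 6B at 0x1b = e7df98c5eb6b
  after D1: wrote 8B at 0x00 = df98c5eb6b349e5f
  after D2: wrote 2B at 0x25 = 40b7
query mem[0x20]=0x6b, mem[0x00]=0xdf, mem[0x01]=0x98, mem[0x23]=0x5f, mem[0x1c]=0xdf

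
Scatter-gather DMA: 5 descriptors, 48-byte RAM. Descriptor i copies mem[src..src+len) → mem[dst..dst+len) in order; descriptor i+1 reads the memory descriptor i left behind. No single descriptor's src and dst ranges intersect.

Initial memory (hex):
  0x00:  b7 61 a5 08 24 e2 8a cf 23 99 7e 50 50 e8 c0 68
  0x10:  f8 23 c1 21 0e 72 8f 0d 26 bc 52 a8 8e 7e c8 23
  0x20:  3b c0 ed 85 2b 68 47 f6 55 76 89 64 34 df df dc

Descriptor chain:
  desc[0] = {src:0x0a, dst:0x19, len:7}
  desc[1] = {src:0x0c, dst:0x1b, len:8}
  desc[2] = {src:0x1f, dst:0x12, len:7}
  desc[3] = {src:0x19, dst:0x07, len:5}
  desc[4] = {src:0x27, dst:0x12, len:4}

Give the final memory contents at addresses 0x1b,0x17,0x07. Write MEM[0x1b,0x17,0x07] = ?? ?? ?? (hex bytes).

D0: mem[0x19..0x1f] <- [7e 50 50 e8 c0 68 f8]
D1: mem[0x1b..0x22] <- [50 e8 c0 68 f8 23 c1 21]
D2: mem[0x12..0x18] <- [f8 23 c1 21 85 2b 68]
D3: mem[0x07..0x0b] <- [7e 50 50 e8 c0]
D4: mem[0x12..0x15] <- [f6 55 76 89]
query mem[0x1b]=0x50, mem[0x17]=0x2b, mem[0x07]=0x7e

MEM[0x1b,0x17,0x07] = 50 2b 7e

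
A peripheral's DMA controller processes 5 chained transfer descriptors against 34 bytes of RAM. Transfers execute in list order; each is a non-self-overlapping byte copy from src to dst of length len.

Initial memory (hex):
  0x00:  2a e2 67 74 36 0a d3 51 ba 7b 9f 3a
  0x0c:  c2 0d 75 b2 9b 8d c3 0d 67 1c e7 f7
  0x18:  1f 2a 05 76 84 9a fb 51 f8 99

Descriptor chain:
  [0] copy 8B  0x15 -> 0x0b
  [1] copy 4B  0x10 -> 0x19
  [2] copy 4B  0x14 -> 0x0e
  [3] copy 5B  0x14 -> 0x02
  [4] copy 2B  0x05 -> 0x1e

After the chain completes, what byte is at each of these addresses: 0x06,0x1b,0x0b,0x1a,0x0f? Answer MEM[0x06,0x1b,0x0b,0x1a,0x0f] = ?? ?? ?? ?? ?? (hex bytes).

#0 dst[0x0b+8] := {0x1c,0xe7,0xf7,0x1f,0x2a,0x05,0x76,0x84}
#1 dst[0x19+4] := {0x05,0x76,0x84,0x0d}
#2 dst[0x0e+4] := {0x67,0x1c,0xe7,0xf7}
#3 dst[0x02+5] := {0x67,0x1c,0xe7,0xf7,0x1f}
#4 dst[0x1e+2] := {0xf7,0x1f}
query mem[0x06]=0x1f, mem[0x1b]=0x84, mem[0x0b]=0x1c, mem[0x1a]=0x76, mem[0x0f]=0x1c

MEM[0x06,0x1b,0x0b,0x1a,0x0f] = 1f 84 1c 76 1c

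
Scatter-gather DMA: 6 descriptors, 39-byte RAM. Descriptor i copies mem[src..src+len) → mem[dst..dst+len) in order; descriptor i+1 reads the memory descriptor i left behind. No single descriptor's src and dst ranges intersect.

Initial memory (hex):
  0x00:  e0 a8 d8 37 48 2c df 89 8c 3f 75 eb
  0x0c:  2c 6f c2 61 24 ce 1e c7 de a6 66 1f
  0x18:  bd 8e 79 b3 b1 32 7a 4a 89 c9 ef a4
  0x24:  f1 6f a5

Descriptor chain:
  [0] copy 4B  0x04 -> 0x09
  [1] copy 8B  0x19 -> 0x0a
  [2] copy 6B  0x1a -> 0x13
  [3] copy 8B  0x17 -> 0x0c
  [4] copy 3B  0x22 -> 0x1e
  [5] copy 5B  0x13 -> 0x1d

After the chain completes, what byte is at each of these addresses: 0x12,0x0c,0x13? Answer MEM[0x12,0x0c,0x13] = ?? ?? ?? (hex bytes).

D0: mem[0x09..0x0c] <- [48 2c df 89]
D1: mem[0x0a..0x11] <- [8e 79 b3 b1 32 7a 4a 89]
D2: mem[0x13..0x18] <- [79 b3 b1 32 7a 4a]
D3: mem[0x0c..0x13] <- [7a 4a 8e 79 b3 b1 32 7a]
D4: mem[0x1e..0x20] <- [ef a4 f1]
D5: mem[0x1d..0x21] <- [7a b3 b1 32 7a]
query mem[0x12]=0x32, mem[0x0c]=0x7a, mem[0x13]=0x7a

MEM[0x12,0x0c,0x13] = 32 7a 7a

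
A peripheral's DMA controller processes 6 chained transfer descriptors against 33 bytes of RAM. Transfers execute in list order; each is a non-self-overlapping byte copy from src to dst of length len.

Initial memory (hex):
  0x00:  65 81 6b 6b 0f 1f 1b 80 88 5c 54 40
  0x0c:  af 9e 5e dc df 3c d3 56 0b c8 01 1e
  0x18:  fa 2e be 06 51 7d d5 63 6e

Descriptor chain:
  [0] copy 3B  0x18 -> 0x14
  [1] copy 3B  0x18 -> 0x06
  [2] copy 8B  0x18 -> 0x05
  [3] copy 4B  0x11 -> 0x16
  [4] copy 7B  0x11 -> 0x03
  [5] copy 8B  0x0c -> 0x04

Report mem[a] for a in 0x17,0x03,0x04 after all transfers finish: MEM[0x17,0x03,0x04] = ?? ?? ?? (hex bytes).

MEM[0x17,0x03,0x04] = d3 3c 63

  after D0: wrote 3B at 0x14 = fa2ebe
  after D1: wrote 3B at 0x06 = fa2ebe
  after D2: wrote 8B at 0x05 = fa2ebe06517dd563
  after D3: wrote 4B at 0x16 = 3cd356fa
  after D4: wrote 7B at 0x03 = 3cd356fa2e3cd3
  after D5: wrote 8B at 0x04 = 639e5edcdf3cd356
query mem[0x17]=0xd3, mem[0x03]=0x3c, mem[0x04]=0x63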